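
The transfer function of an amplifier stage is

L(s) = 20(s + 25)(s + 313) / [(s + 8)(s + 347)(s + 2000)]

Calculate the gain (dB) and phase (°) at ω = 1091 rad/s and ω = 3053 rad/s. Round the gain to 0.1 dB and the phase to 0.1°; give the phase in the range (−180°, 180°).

ω = 1091: -41.2 dB, -27.9°; ω = 3053: -45.2 dB, -56.5°

At s = jω = j1091:
zero (s+25): 25 + j1091 → |·| = √(25²+1091²) = √1190906 ≈ 1091.3, ∠ = arctan(1091/25) ≈ 88.69°
zero (s+313): 313 + j1091 → |·| = √(313²+1091²) = √1288250 ≈ 1135, ∠ = arctan(1091/313) ≈ 73.99°
pole (s+8): 8 + j1091 → |·| = √(8²+1091²) = √1190345 ≈ 1091, ∠ = arctan(1091/8) ≈ 89.58°
pole (s+347): 347 + j1091 → |·| = √(347²+1091²) = √1310690 ≈ 1144.9, ∠ = arctan(1091/347) ≈ 72.36°
pole (s+2000): 2000 + j1091 → |·| = √(2000²+1091²) = √5190281 ≈ 2278.2, ∠ = arctan(1091/2000) ≈ 28.61°
|L| = 20 · 1.2386e+06 / 2.8457e+09 ≈ 0.0087051
Gain = 20 log₁₀(0.0087051) ≈ -41.20 dB
∠L = 162.68° − 190.55° = -27.87°

At s = jω = j3053:
zero (s+25): 25 + j3053 → |·| = √(25²+3053²) = √9321434 ≈ 3053.1, ∠ = arctan(3053/25) ≈ 89.53°
zero (s+313): 313 + j3053 → |·| = √(313²+3053²) = √9418778 ≈ 3069, ∠ = arctan(3053/313) ≈ 84.15°
pole (s+8): 8 + j3053 → |·| = √(8²+3053²) = √9320873 ≈ 3053, ∠ = arctan(3053/8) ≈ 89.85°
pole (s+347): 347 + j3053 → |·| = √(347²+3053²) = √9441218 ≈ 3072.7, ∠ = arctan(3053/347) ≈ 83.52°
pole (s+2000): 2000 + j3053 → |·| = √(2000²+3053²) = √13320809 ≈ 3649.8, ∠ = arctan(3053/2000) ≈ 56.77°
|L| = 20 · 9.37e+06 / 3.4239e+10 ≈ 0.0054733
Gain = 20 log₁₀(0.0054733) ≈ -45.24 dB
∠L = 173.68° − 230.14° = -56.46°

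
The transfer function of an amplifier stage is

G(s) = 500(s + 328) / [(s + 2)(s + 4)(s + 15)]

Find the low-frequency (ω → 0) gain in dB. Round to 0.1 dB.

G(0) = 500·328 / (2·4·15) ≈ 1366.7
20 log₁₀(1366.7) ≈ 62.71 dB

62.7 dB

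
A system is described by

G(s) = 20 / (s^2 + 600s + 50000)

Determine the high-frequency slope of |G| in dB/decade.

-40 dB/decade

Each pole contributes −20 dB/decade at high frequency; each zero contributes +20 dB/decade.
Net: 0 zero(s) − 2 pole(s) → -40 dB/decade.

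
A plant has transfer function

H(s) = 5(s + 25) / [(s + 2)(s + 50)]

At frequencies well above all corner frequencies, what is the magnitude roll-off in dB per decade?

Each pole contributes −20 dB/decade at high frequency; each zero contributes +20 dB/decade.
Net: 1 zero(s) − 2 pole(s) → -20 dB/decade.

-20 dB/decade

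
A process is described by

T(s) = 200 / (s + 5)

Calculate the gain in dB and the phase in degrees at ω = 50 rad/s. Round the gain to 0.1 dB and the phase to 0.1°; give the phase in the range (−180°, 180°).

12.0 dB, -84.3°

Substitute s = j50:
Numerator: 200 = 200 + j0
Denominator: (j50) + 5 = 5 + j50
|N| = √(200² + 0²) ≈ 200, ∠N ≈ 0.00°
|D| = √(5² + 50²) ≈ 50.249, ∠D ≈ 84.29°
|T| = 200 / 50.249 ≈ 3.9802
Gain = 20 log₁₀(3.9802) ≈ 12.00 dB
∠T = 0.00° − 84.29° = -84.29°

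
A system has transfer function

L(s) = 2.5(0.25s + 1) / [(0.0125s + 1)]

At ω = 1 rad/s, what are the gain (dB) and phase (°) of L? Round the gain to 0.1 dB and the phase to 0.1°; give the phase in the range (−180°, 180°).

At ω = 1 rad/s:
zero (1 + j1·0.25) = 1 + j0.25 → |·| ≈ 1.0308, ∠ ≈ 14.04°
pole (1 + j1·0.0125) = 1 + j0.0125 → |·| ≈ 1.0001, ∠ ≈ 0.72°
|L| = 2.5 · 1.0308 / (1.0001) ≈ 2.5767
Gain = 20 log₁₀(2.5767) ≈ 8.22 dB
∠L = (14.04°) − (0.72°) = 13.32°

8.2 dB, 13.3°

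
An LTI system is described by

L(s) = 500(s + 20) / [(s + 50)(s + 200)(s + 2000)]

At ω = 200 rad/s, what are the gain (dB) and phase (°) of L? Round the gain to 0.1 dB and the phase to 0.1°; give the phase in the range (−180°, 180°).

-61.3 dB, -42.4°

At s = jω = j200:
zero (s+20): 20 + j200 → |·| = √(20²+200²) = √40400 ≈ 201, ∠ = arctan(200/20) ≈ 84.29°
pole (s+50): 50 + j200 → |·| = √(50²+200²) = √42500 ≈ 206.16, ∠ = arctan(200/50) ≈ 75.96°
pole (s+200): 200 + j200 → |·| = √(200²+200²) = √80000 ≈ 282.84, ∠ = arctan(200/200) ≈ 45.00°
pole (s+2000): 2000 + j200 → |·| = √(2000²+200²) = √4040000 ≈ 2010, ∠ = arctan(200/2000) ≈ 5.71°
|L| = 500 · 201 / 1.172e+08 ≈ 0.00085751
Gain = 20 log₁₀(0.00085751) ≈ -61.34 dB
∠L = 84.29° − 126.67° = -42.38°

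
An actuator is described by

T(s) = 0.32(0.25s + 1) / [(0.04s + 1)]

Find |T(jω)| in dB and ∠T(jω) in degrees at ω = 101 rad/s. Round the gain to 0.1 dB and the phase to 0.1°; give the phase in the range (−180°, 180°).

5.8 dB, 11.6°

At ω = 101 rad/s:
zero (1 + j101·0.25) = 1 + j25.25 → |·| ≈ 25.27, ∠ ≈ 87.73°
pole (1 + j101·0.04) = 1 + j4.04 → |·| ≈ 4.1619, ∠ ≈ 76.10°
|T| = 0.32 · 25.27 / (4.1619) ≈ 1.943
Gain = 20 log₁₀(1.943) ≈ 5.77 dB
∠T = (87.73°) − (76.10°) = 11.63°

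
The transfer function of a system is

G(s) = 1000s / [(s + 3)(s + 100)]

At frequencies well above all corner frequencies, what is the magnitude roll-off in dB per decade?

-20 dB/decade

Each pole contributes −20 dB/decade at high frequency; each zero contributes +20 dB/decade.
Net: 1 zero(s) − 2 pole(s) → -20 dB/decade.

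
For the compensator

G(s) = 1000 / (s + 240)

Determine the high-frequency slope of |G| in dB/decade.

-20 dB/decade

Each pole contributes −20 dB/decade at high frequency; each zero contributes +20 dB/decade.
Net: 0 zero(s) − 1 pole(s) → -20 dB/decade.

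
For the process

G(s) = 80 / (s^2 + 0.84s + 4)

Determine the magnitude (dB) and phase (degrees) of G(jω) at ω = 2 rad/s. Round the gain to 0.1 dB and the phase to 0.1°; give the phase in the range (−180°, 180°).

33.6 dB, -90.0°

At s = jω = j2:
quadratic: (j2)² + 0.84·j2 + 4 = 0 + j1.68 → |·| ≈ 1.68, ∠ ≈ 90.00°
|G| = 80 / 1.68 ≈ 47.619
Gain = 20 log₁₀(47.619) ≈ 33.56 dB
∠G = 0.00° − 90.00° = -90.00°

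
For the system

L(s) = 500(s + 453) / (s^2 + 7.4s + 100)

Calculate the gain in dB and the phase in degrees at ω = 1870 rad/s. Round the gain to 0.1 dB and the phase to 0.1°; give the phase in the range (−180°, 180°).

At s = jω = j1870:
zero (s+453): 453 + j1870 → |·| = √(453²+1870²) = √3702109 ≈ 1924.1, ∠ = arctan(1870/453) ≈ 76.38°
quadratic: (j1870)² + 7.4·j1870 + 100 = -3496800 + j13838 → |·| ≈ 3.4968e+06, ∠ ≈ 179.77°
|L| = 500 · 1924.1 / 3.4968e+06 ≈ 0.27512
Gain = 20 log₁₀(0.27512) ≈ -11.21 dB
∠L = 76.38° − 179.77° = -103.39°

-11.2 dB, -103.4°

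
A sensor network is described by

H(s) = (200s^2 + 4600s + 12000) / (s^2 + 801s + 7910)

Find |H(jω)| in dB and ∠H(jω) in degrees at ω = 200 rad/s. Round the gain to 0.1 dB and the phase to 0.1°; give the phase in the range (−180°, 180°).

Substitute s = j200:
Numerator: 200(j200)^2 + 4600(j200) + 12000 = -7988000 + j920000
Denominator: (j200)^2 + 801(j200) + 7910 = -32090 + j160200
|N| = √(7988000² + 920000²) ≈ 8.0408e+06, ∠N ≈ 173.43°
|D| = √(32090² + 160200²) ≈ 1.6338e+05, ∠D ≈ 101.33°
|H| = 8.0408e+06 / 1.6338e+05 ≈ 49.215
Gain = 20 log₁₀(49.215) ≈ 33.84 dB
∠H = 173.43° − 101.33° = 72.10°

33.8 dB, 72.1°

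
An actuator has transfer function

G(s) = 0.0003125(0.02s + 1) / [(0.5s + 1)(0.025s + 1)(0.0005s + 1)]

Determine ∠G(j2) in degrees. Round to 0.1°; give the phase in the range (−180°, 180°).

-45.6°

At ω = 2 rad/s:
zero (1 + j2·0.02) = 1 + j0.04 → |·| ≈ 1.0008, ∠ ≈ 2.29°
pole (1 + j2·0.5) = 1 + j1 → |·| ≈ 1.4142, ∠ ≈ 45.00°
pole (1 + j2·0.025) = 1 + j0.05 → |·| ≈ 1.0012, ∠ ≈ 2.86°
pole (1 + j2·0.0005) = 1 + j0.001 → |·| ≈ 1, ∠ ≈ 0.06°
∠G = (2.29°) − (45.00° + 2.86° + 0.06°) = -45.63°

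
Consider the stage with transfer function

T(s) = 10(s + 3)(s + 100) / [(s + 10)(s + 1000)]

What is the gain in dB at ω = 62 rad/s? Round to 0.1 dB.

1.3 dB

At s = jω = j62:
zero (s+3): 3 + j62 → |·| = √(3²+62²) = √3853 ≈ 62.073, ∠ = arctan(62/3) ≈ 87.23°
zero (s+100): 100 + j62 → |·| = √(100²+62²) = √13844 ≈ 117.66, ∠ = arctan(62/100) ≈ 31.80°
pole (s+10): 10 + j62 → |·| = √(10²+62²) = √3944 ≈ 62.801, ∠ = arctan(62/10) ≈ 80.84°
pole (s+1000): 1000 + j62 → |·| = √(1000²+62²) = √1003844 ≈ 1001.9, ∠ = arctan(62/1000) ≈ 3.55°
|T| = 10 · 7303.5 / 62920 ≈ 1.1608
Gain = 20 log₁₀(1.1608) ≈ 1.30 dB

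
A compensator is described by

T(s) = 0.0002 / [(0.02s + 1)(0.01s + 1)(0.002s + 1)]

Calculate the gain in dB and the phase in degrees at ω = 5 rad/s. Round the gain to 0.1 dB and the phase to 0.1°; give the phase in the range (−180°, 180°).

At ω = 5 rad/s:
pole (1 + j5·0.02) = 1 + j0.1 → |·| ≈ 1.005, ∠ ≈ 5.71°
pole (1 + j5·0.01) = 1 + j0.05 → |·| ≈ 1.0012, ∠ ≈ 2.86°
pole (1 + j5·0.002) = 1 + j0.01 → |·| ≈ 1, ∠ ≈ 0.57°
|T| = 0.0002 · 1 / (1.005 · 1.0012 · 1) ≈ 0.00019877
Gain = 20 log₁₀(0.00019877) ≈ -74.03 dB
∠T = (0°) − (5.71° + 2.86° + 0.57°) = -9.14°

-74.0 dB, -9.1°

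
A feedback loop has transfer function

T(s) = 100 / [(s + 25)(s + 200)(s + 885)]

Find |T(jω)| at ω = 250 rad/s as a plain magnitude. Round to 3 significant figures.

At s = jω = j250:
pole (s+25): 25 + j250 → |·| = √(25²+250²) = √63125 ≈ 251.25, ∠ = arctan(250/25) ≈ 84.29°
pole (s+200): 200 + j250 → |·| = √(200²+250²) = √102500 ≈ 320.16, ∠ = arctan(250/200) ≈ 51.34°
pole (s+885): 885 + j250 → |·| = √(885²+250²) = √845725 ≈ 919.63, ∠ = arctan(250/885) ≈ 15.77°
|T| = 100 / 7.3975e+07 ≈ 1.3518e-06

1.35e-06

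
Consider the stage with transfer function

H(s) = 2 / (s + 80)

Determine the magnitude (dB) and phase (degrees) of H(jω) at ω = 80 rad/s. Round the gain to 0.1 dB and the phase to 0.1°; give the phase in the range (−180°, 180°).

At s = jω = j80:
pole (s+80): 80 + j80 → |·| = √(80²+80²) = √12800 ≈ 113.14, ∠ = arctan(80/80) ≈ 45.00°
|H| = 2 / 113.14 ≈ 0.017677
Gain = 20 log₁₀(0.017677) ≈ -35.05 dB
∠H = 0.00° − 45.00° = -45.00°

-35.1 dB, -45.0°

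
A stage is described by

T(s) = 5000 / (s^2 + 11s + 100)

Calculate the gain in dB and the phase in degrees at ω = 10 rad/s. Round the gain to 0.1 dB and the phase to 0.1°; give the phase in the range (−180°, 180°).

At s = jω = j10:
quadratic: (j10)² + 11·j10 + 100 = 0 + j110 → |·| ≈ 110, ∠ ≈ 90.00°
|T| = 5000 / 110 ≈ 45.455
Gain = 20 log₁₀(45.455) ≈ 33.15 dB
∠T = 0.00° − 90.00° = -90.00°

33.2 dB, -90.0°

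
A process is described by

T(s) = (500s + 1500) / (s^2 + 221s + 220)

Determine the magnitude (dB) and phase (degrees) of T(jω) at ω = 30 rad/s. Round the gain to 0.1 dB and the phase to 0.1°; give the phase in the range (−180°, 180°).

Substitute s = j30:
Numerator: 500(j30) + 1500 = 1500 + j15000
Denominator: (j30)^2 + 221(j30) + 220 = -680 + j6630
|N| = √(1500² + 15000²) ≈ 15075, ∠N ≈ 84.29°
|D| = √(680² + 6630²) ≈ 6664.8, ∠D ≈ 95.86°
|T| = 15075 / 6664.8 ≈ 2.2619
Gain = 20 log₁₀(2.2619) ≈ 7.09 dB
∠T = 84.29° − 95.86° = -11.57°

7.1 dB, -11.6°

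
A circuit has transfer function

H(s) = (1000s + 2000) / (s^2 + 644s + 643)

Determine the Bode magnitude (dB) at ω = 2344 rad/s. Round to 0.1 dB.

-7.7 dB

Substitute s = j2344:
Numerator: 1000(j2344) + 2000 = 2000 + j2344000
Denominator: (j2344)^2 + 644(j2344) + 643 = -5493693 + j1509536
|N| = √(2000² + 2344000²) ≈ 2.344e+06, ∠N ≈ 89.95°
|D| = √(5493693² + 1509536²) ≈ 5.6973e+06, ∠D ≈ 164.64°
|H| = 2.344e+06 / 5.6973e+06 ≈ 0.41142
Gain = 20 log₁₀(0.41142) ≈ -7.71 dB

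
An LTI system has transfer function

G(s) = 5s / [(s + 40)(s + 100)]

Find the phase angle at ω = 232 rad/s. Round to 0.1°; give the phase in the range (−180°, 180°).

At s = jω = j232:
zero at origin: s = j232 → |·| = 232, ∠ = 90.00°
pole (s+40): 40 + j232 → |·| = √(40²+232²) = √55424 ≈ 235.42, ∠ = arctan(232/40) ≈ 80.22°
pole (s+100): 100 + j232 → |·| = √(100²+232²) = √63824 ≈ 252.63, ∠ = arctan(232/100) ≈ 66.68°
∠G = 90.00° − 146.90° = -56.90°

-56.9°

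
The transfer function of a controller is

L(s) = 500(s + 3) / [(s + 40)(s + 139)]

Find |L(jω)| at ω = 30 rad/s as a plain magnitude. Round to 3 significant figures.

2.12

At s = jω = j30:
zero (s+3): 3 + j30 → |·| = √(3²+30²) = √909 ≈ 30.15, ∠ = arctan(30/3) ≈ 84.29°
pole (s+40): 40 + j30 → |·| = √(40²+30²) = √2500 ≈ 50, ∠ = arctan(30/40) ≈ 36.87°
pole (s+139): 139 + j30 → |·| = √(139²+30²) = √20221 ≈ 142.2, ∠ = arctan(30/139) ≈ 12.18°
|L| = 500 · 30.15 / 7110 ≈ 2.1203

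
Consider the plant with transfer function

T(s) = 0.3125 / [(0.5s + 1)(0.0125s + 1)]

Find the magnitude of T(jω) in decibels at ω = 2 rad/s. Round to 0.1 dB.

-13.1 dB

At ω = 2 rad/s:
pole (1 + j2·0.5) = 1 + j1 → |·| ≈ 1.4142, ∠ ≈ 45.00°
pole (1 + j2·0.0125) = 1 + j0.025 → |·| ≈ 1.0003, ∠ ≈ 1.43°
|T| = 0.3125 · 1 / (1.4142 · 1.0003) ≈ 0.22091
Gain = 20 log₁₀(0.22091) ≈ -13.12 dB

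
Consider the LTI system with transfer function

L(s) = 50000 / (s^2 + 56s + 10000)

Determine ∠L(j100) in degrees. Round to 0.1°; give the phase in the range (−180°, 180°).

At s = jω = j100:
quadratic: (j100)² + 56·j100 + 10000 = 0 + j5600 → |·| ≈ 5600, ∠ ≈ 90.00°
∠L = 0.00° − 90.00° = -90.00°

-90.0°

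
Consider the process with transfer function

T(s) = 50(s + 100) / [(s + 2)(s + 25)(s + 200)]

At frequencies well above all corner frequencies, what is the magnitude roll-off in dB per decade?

Each pole contributes −20 dB/decade at high frequency; each zero contributes +20 dB/decade.
Net: 1 zero(s) − 3 pole(s) → -40 dB/decade.

-40 dB/decade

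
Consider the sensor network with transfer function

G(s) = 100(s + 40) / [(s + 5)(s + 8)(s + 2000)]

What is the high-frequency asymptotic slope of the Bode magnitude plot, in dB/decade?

Each pole contributes −20 dB/decade at high frequency; each zero contributes +20 dB/decade.
Net: 1 zero(s) − 3 pole(s) → -40 dB/decade.

-40 dB/decade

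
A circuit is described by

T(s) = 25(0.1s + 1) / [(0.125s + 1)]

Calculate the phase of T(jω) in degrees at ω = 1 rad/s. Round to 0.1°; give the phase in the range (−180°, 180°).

-1.4°

At ω = 1 rad/s:
zero (1 + j1·0.1) = 1 + j0.1 → |·| ≈ 1.005, ∠ ≈ 5.71°
pole (1 + j1·0.125) = 1 + j0.125 → |·| ≈ 1.0078, ∠ ≈ 7.13°
∠T = (5.71°) − (7.13°) = -1.42°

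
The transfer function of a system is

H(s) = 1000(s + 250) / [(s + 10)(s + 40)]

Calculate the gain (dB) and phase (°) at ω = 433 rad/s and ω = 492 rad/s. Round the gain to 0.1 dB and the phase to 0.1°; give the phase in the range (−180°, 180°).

ω = 433: 8.5 dB, -113.4°; ω = 492: 7.1 dB, -111.1°

At s = jω = j433:
zero (s+250): 250 + j433 → |·| = √(250²+433²) = √249989 ≈ 499.99, ∠ = arctan(433/250) ≈ 60.00°
pole (s+10): 10 + j433 → |·| = √(10²+433²) = √187589 ≈ 433.12, ∠ = arctan(433/10) ≈ 88.68°
pole (s+40): 40 + j433 → |·| = √(40²+433²) = √189089 ≈ 434.84, ∠ = arctan(433/40) ≈ 84.72°
|H| = 1000 · 499.99 / 1.8834e+05 ≈ 2.6547
Gain = 20 log₁₀(2.6547) ≈ 8.48 dB
∠H = 60.00° − 173.40° = -113.40°

At s = jω = j492:
zero (s+250): 250 + j492 → |·| = √(250²+492²) = √304564 ≈ 551.87, ∠ = arctan(492/250) ≈ 63.06°
pole (s+10): 10 + j492 → |·| = √(10²+492²) = √242164 ≈ 492.1, ∠ = arctan(492/10) ≈ 88.84°
pole (s+40): 40 + j492 → |·| = √(40²+492²) = √243664 ≈ 493.62, ∠ = arctan(492/40) ≈ 85.35°
|H| = 1000 · 551.87 / 2.4291e+05 ≈ 2.2719
Gain = 20 log₁₀(2.2719) ≈ 7.13 dB
∠H = 63.06° − 174.19° = -111.13°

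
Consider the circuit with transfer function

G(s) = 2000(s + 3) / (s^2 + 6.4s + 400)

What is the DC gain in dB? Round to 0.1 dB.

G(0) = 2000·3 / 400 = 15
20 log₁₀(15) ≈ 23.52 dB

23.5 dB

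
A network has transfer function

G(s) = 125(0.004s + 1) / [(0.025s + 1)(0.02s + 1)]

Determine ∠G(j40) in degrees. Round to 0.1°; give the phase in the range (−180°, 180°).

At ω = 40 rad/s:
zero (1 + j40·0.004) = 1 + j0.16 → |·| ≈ 1.0127, ∠ ≈ 9.09°
pole (1 + j40·0.025) = 1 + j1 → |·| ≈ 1.4142, ∠ ≈ 45.00°
pole (1 + j40·0.02) = 1 + j0.8 → |·| ≈ 1.2806, ∠ ≈ 38.66°
∠G = (9.09°) − (45.00° + 38.66°) = -74.57°

-74.6°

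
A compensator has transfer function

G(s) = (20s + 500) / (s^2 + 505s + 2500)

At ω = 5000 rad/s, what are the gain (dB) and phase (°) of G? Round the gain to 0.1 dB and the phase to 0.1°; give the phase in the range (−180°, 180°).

Substitute s = j5000:
Numerator: 20(j5000) + 500 = 500 + j100000
Denominator: (j5000)^2 + 505(j5000) + 2500 = -24997500 + j2525000
|N| = √(500² + 100000²) ≈ 1e+05, ∠N ≈ 89.71°
|D| = √(24997500² + 2525000²) ≈ 2.5125e+07, ∠D ≈ 174.23°
|G| = 1e+05 / 2.5125e+07 ≈ 0.0039801
Gain = 20 log₁₀(0.0039801) ≈ -48.00 dB
∠G = 89.71° − 174.23° = -84.52°

-48.0 dB, -84.5°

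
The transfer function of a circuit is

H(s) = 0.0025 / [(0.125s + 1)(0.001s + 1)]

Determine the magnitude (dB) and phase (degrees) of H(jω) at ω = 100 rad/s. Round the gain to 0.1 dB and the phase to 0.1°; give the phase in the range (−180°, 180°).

-74.1 dB, -91.1°

At ω = 100 rad/s:
pole (1 + j100·0.125) = 1 + j12.5 → |·| ≈ 12.54, ∠ ≈ 85.43°
pole (1 + j100·0.001) = 1 + j0.1 → |·| ≈ 1.005, ∠ ≈ 5.71°
|H| = 0.0025 · 1 / (12.54 · 1.005) ≈ 0.00019837
Gain = 20 log₁₀(0.00019837) ≈ -74.05 dB
∠H = (0°) − (85.43° + 5.71°) = -91.14°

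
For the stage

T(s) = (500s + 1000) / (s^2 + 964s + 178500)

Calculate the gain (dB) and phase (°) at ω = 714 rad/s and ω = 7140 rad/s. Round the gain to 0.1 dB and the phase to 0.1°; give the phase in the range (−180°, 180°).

Substitute s = j714:
Numerator: 500(j714) + 1000 = 1000 + j357000
Denominator: (j714)^2 + 964(j714) + 178500 = -331296 + j688296
|N| = √(1000² + 357000²) ≈ 3.57e+05, ∠N ≈ 89.84°
|D| = √(331296² + 688296²) ≈ 7.6388e+05, ∠D ≈ 115.70°
|T| = 3.57e+05 / 7.6388e+05 ≈ 0.46735
Gain = 20 log₁₀(0.46735) ≈ -6.61 dB
∠T = 89.84° − 115.70° = -25.86°

Substitute s = j7140:
Numerator: 500(j7140) + 1000 = 1000 + j3570000
Denominator: (j7140)^2 + 964(j7140) + 178500 = -50801100 + j6882960
|N| = √(1000² + 3570000²) ≈ 3.57e+06, ∠N ≈ 89.98°
|D| = √(50801100² + 6882960²) ≈ 5.1265e+07, ∠D ≈ 172.28°
|T| = 3.57e+06 / 5.1265e+07 ≈ 0.069638
Gain = 20 log₁₀(0.069638) ≈ -23.14 dB
∠T = 89.98° − 172.28° = -82.30°

ω = 714: -6.6 dB, -25.9°; ω = 7140: -23.1 dB, -82.3°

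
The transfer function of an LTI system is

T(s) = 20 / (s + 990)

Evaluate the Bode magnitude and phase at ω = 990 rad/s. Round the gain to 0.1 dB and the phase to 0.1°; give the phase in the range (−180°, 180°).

-36.9 dB, -45.0°

Substitute s = j990:
Numerator: 20 = 20 + j0
Denominator: (j990) + 990 = 990 + j990
|N| = √(20² + 0²) ≈ 20, ∠N ≈ 0.00°
|D| = √(990² + 990²) ≈ 1400.1, ∠D ≈ 45.00°
|T| = 20 / 1400.1 ≈ 0.014285
Gain = 20 log₁₀(0.014285) ≈ -36.90 dB
∠T = 0.00° − 45.00° = -45.00°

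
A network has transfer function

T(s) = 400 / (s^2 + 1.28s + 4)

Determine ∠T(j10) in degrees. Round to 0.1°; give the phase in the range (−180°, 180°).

-172.4°

At s = jω = j10:
quadratic: (j10)² + 1.28·j10 + 4 = -96 + j12.8 → |·| ≈ 96.85, ∠ ≈ 172.41°
∠T = 0.00° − 172.41° = -172.41°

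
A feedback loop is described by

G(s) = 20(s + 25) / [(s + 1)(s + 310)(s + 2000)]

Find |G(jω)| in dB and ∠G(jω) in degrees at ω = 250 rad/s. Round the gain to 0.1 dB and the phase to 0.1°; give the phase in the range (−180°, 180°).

-92.0 dB, -51.5°

At s = jω = j250:
zero (s+25): 25 + j250 → |·| = √(25²+250²) = √63125 ≈ 251.25, ∠ = arctan(250/25) ≈ 84.29°
pole (s+1): 1 + j250 → |·| = √(1²+250²) = √62501 ≈ 250, ∠ = arctan(250/1) ≈ 89.77°
pole (s+310): 310 + j250 → |·| = √(310²+250²) = √158600 ≈ 398.25, ∠ = arctan(250/310) ≈ 38.88°
pole (s+2000): 2000 + j250 → |·| = √(2000²+250²) = √4062500 ≈ 2015.6, ∠ = arctan(250/2000) ≈ 7.13°
|G| = 20 · 251.25 / 2.0068e+08 ≈ 2.504e-05
Gain = 20 log₁₀(2.504e-05) ≈ -92.03 dB
∠G = 84.29° − 135.78° = -51.49°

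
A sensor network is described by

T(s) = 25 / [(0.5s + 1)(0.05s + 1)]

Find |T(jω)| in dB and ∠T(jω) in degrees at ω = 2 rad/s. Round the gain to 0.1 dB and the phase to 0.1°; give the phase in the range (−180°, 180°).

At ω = 2 rad/s:
pole (1 + j2·0.5) = 1 + j1 → |·| ≈ 1.4142, ∠ ≈ 45.00°
pole (1 + j2·0.05) = 1 + j0.1 → |·| ≈ 1.005, ∠ ≈ 5.71°
|T| = 25 · 1 / (1.4142 · 1.005) ≈ 17.59
Gain = 20 log₁₀(17.59) ≈ 24.91 dB
∠T = (0°) − (45.00° + 5.71°) = -50.71°

24.9 dB, -50.7°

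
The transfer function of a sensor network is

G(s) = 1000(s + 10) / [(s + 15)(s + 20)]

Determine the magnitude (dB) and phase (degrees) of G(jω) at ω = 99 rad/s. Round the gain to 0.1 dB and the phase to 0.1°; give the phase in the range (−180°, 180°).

At s = jω = j99:
zero (s+10): 10 + j99 → |·| = √(10²+99²) = √9901 ≈ 99.504, ∠ = arctan(99/10) ≈ 84.23°
pole (s+15): 15 + j99 → |·| = √(15²+99²) = √10026 ≈ 100.13, ∠ = arctan(99/15) ≈ 81.38°
pole (s+20): 20 + j99 → |·| = √(20²+99²) = √10201 ≈ 101, ∠ = arctan(99/20) ≈ 78.58°
|G| = 1000 · 99.504 / 10113 ≈ 9.8392
Gain = 20 log₁₀(9.8392) ≈ 19.86 dB
∠G = 84.23° − 159.96° = -75.73°

19.9 dB, -75.7°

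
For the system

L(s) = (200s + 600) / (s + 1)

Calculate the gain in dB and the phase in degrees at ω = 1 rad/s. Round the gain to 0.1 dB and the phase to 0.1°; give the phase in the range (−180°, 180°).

Substitute s = j1:
Numerator: 200(j1) + 600 = 600 + j200
Denominator: (j1) + 1 = 1 + j1
|N| = √(600² + 200²) ≈ 632.46, ∠N ≈ 18.43°
|D| = √(1² + 1²) ≈ 1.4142, ∠D ≈ 45.00°
|L| = 632.46 / 1.4142 ≈ 447.22
Gain = 20 log₁₀(447.22) ≈ 53.01 dB
∠L = 18.43° − 45.00° = -26.57°

53.0 dB, -26.6°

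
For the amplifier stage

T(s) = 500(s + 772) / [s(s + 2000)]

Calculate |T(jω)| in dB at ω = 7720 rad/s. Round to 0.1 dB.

At s = jω = j7720:
zero (s+772): 772 + j7720 → |·| = √(772²+7720²) = √60194384 ≈ 7758.5, ∠ = arctan(7720/772) ≈ 84.29°
pole (s+2000): 2000 + j7720 → |·| = √(2000²+7720²) = √63598400 ≈ 7974.9, ∠ = arctan(7720/2000) ≈ 75.48°
pole at origin: |s| = 7720, ∠ = 90.00° (in denominator)
|T| = 500 · 7758.5 / 6.1566e+07 ≈ 0.06301
Gain = 20 log₁₀(0.06301) ≈ -24.01 dB

-24.0 dB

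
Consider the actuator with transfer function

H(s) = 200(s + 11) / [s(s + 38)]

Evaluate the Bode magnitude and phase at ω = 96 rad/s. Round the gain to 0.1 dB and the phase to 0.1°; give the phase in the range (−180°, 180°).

5.8 dB, -74.9°

At s = jω = j96:
zero (s+11): 11 + j96 → |·| = √(11²+96²) = √9337 ≈ 96.628, ∠ = arctan(96/11) ≈ 83.46°
pole (s+38): 38 + j96 → |·| = √(38²+96²) = √10660 ≈ 103.25, ∠ = arctan(96/38) ≈ 68.40°
pole at origin: |s| = 96, ∠ = 90.00° (in denominator)
|H| = 200 · 96.628 / 9912 ≈ 1.9497
Gain = 20 log₁₀(1.9497) ≈ 5.80 dB
∠H = 83.46° − 158.40° = -74.94°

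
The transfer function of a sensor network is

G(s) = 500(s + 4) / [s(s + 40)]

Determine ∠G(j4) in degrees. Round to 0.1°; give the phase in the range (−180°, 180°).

-50.7°

At s = jω = j4:
zero (s+4): 4 + j4 → |·| = √(4²+4²) = √32 ≈ 5.6569, ∠ = arctan(4/4) ≈ 45.00°
pole (s+40): 40 + j4 → |·| = √(40²+4²) = √1616 ≈ 40.2, ∠ = arctan(4/40) ≈ 5.71°
pole at origin: |s| = 4, ∠ = 90.00° (in denominator)
∠G = 45.00° − 95.71° = -50.71°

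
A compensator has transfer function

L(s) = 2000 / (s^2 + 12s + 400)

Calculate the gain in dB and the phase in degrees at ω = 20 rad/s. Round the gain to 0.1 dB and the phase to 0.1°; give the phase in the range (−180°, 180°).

18.4 dB, -90.0°

At s = jω = j20:
quadratic: (j20)² + 12·j20 + 400 = 0 + j240 → |·| ≈ 240, ∠ ≈ 90.00°
|L| = 2000 / 240 ≈ 8.3333
Gain = 20 log₁₀(8.3333) ≈ 18.42 dB
∠L = 0.00° − 90.00° = -90.00°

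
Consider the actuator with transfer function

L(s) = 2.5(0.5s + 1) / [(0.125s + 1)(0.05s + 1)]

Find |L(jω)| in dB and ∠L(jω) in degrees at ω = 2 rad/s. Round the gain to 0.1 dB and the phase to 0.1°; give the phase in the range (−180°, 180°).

At ω = 2 rad/s:
zero (1 + j2·0.5) = 1 + j1 → |·| ≈ 1.4142, ∠ ≈ 45.00°
pole (1 + j2·0.125) = 1 + j0.25 → |·| ≈ 1.0308, ∠ ≈ 14.04°
pole (1 + j2·0.05) = 1 + j0.1 → |·| ≈ 1.005, ∠ ≈ 5.71°
|L| = 2.5 · 1.4142 / (1.0308 · 1.005) ≈ 3.4128
Gain = 20 log₁₀(3.4128) ≈ 10.66 dB
∠L = (45.00°) − (14.04° + 5.71°) = 25.25°

10.7 dB, 25.3°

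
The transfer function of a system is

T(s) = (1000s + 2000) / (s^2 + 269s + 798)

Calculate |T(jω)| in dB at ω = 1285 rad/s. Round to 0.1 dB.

Substitute s = j1285:
Numerator: 1000(j1285) + 2000 = 2000 + j1285000
Denominator: (j1285)^2 + 269(j1285) + 798 = -1650427 + j345665
|N| = √(2000² + 1285000²) ≈ 1.285e+06, ∠N ≈ 89.91°
|D| = √(1650427² + 345665²) ≈ 1.6862e+06, ∠D ≈ 168.17°
|T| = 1.285e+06 / 1.6862e+06 ≈ 0.76207
Gain = 20 log₁₀(0.76207) ≈ -2.36 dB

-2.4 dB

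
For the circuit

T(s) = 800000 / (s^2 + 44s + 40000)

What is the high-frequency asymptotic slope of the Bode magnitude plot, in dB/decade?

-40 dB/decade

Each pole contributes −20 dB/decade at high frequency; each zero contributes +20 dB/decade.
Net: 0 zero(s) − 2 pole(s) → -40 dB/decade.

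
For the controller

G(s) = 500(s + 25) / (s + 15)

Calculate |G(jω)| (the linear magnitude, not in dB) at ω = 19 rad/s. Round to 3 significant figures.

649

At s = jω = j19:
zero (s+25): 25 + j19 → |·| = √(25²+19²) = √986 ≈ 31.401, ∠ = arctan(19/25) ≈ 37.23°
pole (s+15): 15 + j19 → |·| = √(15²+19²) = √586 ≈ 24.207, ∠ = arctan(19/15) ≈ 51.71°
|G| = 500 · 31.401 / 24.207 ≈ 648.59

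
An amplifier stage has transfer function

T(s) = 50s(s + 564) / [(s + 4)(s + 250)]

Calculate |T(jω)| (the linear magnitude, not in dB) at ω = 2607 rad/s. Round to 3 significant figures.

50.9

At s = jω = j2607:
zero (s+564): 564 + j2607 → |·| = √(564²+2607²) = √7114545 ≈ 2667.3, ∠ = arctan(2607/564) ≈ 77.79°
zero at origin: s = j2607 → |·| = 2607, ∠ = 90.00°
pole (s+4): 4 + j2607 → |·| = √(4²+2607²) = √6796465 ≈ 2607, ∠ = arctan(2607/4) ≈ 89.91°
pole (s+250): 250 + j2607 → |·| = √(250²+2607²) = √6858949 ≈ 2619, ∠ = arctan(2607/250) ≈ 84.52°
|T| = 50 · 6.9537e+06 / 6.8277e+06 ≈ 50.923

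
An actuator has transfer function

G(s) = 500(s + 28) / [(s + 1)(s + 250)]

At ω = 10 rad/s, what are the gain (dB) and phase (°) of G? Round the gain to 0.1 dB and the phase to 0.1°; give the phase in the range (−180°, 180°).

15.4 dB, -66.9°

At s = jω = j10:
zero (s+28): 28 + j10 → |·| = √(28²+10²) = √884 ≈ 29.732, ∠ = arctan(10/28) ≈ 19.65°
pole (s+1): 1 + j10 → |·| = √(1²+10²) = √101 ≈ 10.05, ∠ = arctan(10/1) ≈ 84.29°
pole (s+250): 250 + j10 → |·| = √(250²+10²) = √62600 ≈ 250.2, ∠ = arctan(10/250) ≈ 2.29°
|G| = 500 · 29.732 / 2514.5 ≈ 5.9121
Gain = 20 log₁₀(5.9121) ≈ 15.43 dB
∠G = 19.65° − 86.58° = -66.93°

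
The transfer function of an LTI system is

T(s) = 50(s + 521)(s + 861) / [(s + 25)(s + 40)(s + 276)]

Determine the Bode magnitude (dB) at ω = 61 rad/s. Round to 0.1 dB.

24.4 dB

At s = jω = j61:
zero (s+521): 521 + j61 → |·| = √(521²+61²) = √275162 ≈ 524.56, ∠ = arctan(61/521) ≈ 6.68°
zero (s+861): 861 + j61 → |·| = √(861²+61²) = √745042 ≈ 863.16, ∠ = arctan(61/861) ≈ 4.05°
pole (s+25): 25 + j61 → |·| = √(25²+61²) = √4346 ≈ 65.924, ∠ = arctan(61/25) ≈ 67.71°
pole (s+40): 40 + j61 → |·| = √(40²+61²) = √5321 ≈ 72.945, ∠ = arctan(61/40) ≈ 56.75°
pole (s+276): 276 + j61 → |·| = √(276²+61²) = √79897 ≈ 282.66, ∠ = arctan(61/276) ≈ 12.46°
|T| = 50 · 4.5278e+05 / 1.3593e+06 ≈ 16.655
Gain = 20 log₁₀(16.655) ≈ 24.43 dB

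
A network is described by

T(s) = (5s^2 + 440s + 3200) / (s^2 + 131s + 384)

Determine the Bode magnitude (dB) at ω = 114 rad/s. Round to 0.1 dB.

12.2 dB

Substitute s = j114:
Numerator: 5(j114)^2 + 440(j114) + 3200 = -61780 + j50160
Denominator: (j114)^2 + 131(j114) + 384 = -12612 + j14934
|N| = √(61780² + 50160²) ≈ 79579, ∠N ≈ 140.93°
|D| = √(12612² + 14934²) ≈ 19547, ∠D ≈ 130.18°
|T| = 79579 / 19547 ≈ 4.0712
Gain = 20 log₁₀(4.0712) ≈ 12.19 dB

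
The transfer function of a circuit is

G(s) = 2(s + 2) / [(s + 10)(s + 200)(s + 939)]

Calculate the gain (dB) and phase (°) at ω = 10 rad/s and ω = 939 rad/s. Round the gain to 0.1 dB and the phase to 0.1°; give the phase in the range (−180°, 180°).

At s = jω = j10:
zero (s+2): 2 + j10 → |·| = √(2²+10²) = √104 ≈ 10.198, ∠ = arctan(10/2) ≈ 78.69°
pole (s+10): 10 + j10 → |·| = √(10²+10²) = √200 ≈ 14.142, ∠ = arctan(10/10) ≈ 45.00°
pole (s+200): 200 + j10 → |·| = √(200²+10²) = √40100 ≈ 200.25, ∠ = arctan(10/200) ≈ 2.86°
pole (s+939): 939 + j10 → |·| = √(939²+10²) = √881821 ≈ 939.05, ∠ = arctan(10/939) ≈ 0.61°
|G| = 2 · 10.198 / 2.6593e+06 ≈ 7.6697e-06
Gain = 20 log₁₀(7.6697e-06) ≈ -102.30 dB
∠G = 78.69° − 48.47° = 30.22°

At s = jω = j939:
zero (s+2): 2 + j939 → |·| = √(2²+939²) = √881725 ≈ 939, ∠ = arctan(939/2) ≈ 89.88°
pole (s+10): 10 + j939 → |·| = √(10²+939²) = √881821 ≈ 939.05, ∠ = arctan(939/10) ≈ 89.39°
pole (s+200): 200 + j939 → |·| = √(200²+939²) = √921721 ≈ 960.06, ∠ = arctan(939/200) ≈ 77.98°
pole (s+939): 939 + j939 → |·| = √(939²+939²) = √1763442 ≈ 1327.9, ∠ = arctan(939/939) ≈ 45.00°
|G| = 2 · 939 / 1.1972e+09 ≈ 1.5687e-06
Gain = 20 log₁₀(1.5687e-06) ≈ -116.09 dB
∠G = 89.88° − 212.37° = -122.49°

ω = 10: -102.3 dB, 30.2°; ω = 939: -116.1 dB, -122.5°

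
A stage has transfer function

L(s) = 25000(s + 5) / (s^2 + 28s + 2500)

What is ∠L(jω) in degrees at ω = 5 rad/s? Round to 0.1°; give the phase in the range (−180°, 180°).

At s = jω = j5:
zero (s+5): 5 + j5 → |·| = √(5²+5²) = √50 ≈ 7.0711, ∠ = arctan(5/5) ≈ 45.00°
quadratic: (j5)² + 28·j5 + 2500 = 2475 + j140 → |·| ≈ 2479, ∠ ≈ 3.24°
∠L = 45.00° − 3.24° = 41.76°

41.8°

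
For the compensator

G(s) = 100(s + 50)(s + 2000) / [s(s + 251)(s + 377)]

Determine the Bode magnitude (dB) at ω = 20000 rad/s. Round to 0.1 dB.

-46.0 dB

At s = jω = j20000:
zero (s+50): 50 + j20000 → |·| = √(50²+20000²) = √400002500 ≈ 20000, ∠ = arctan(20000/50) ≈ 89.86°
zero (s+2000): 2000 + j20000 → |·| = √(2000²+20000²) = √404000000 ≈ 20100, ∠ = arctan(20000/2000) ≈ 84.29°
pole (s+251): 251 + j20000 → |·| = √(251²+20000²) = √400063001 ≈ 20002, ∠ = arctan(20000/251) ≈ 89.28°
pole (s+377): 377 + j20000 → |·| = √(377²+20000²) = √400142129 ≈ 20004, ∠ = arctan(20000/377) ≈ 88.92°
pole at origin: |s| = 20000, ∠ = 90.00° (in denominator)
|G| = 100 · 4.02e+08 / 8.0024e+12 ≈ 0.0050235
Gain = 20 log₁₀(0.0050235) ≈ -45.98 dB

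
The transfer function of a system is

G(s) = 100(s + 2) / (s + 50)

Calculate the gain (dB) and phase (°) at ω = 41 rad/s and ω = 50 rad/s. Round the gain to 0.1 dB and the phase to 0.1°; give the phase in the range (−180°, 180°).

ω = 41: 36.1 dB, 47.9°; ω = 50: 37.0 dB, 42.7°

At s = jω = j41:
zero (s+2): 2 + j41 → |·| = √(2²+41²) = √1685 ≈ 41.049, ∠ = arctan(41/2) ≈ 87.21°
pole (s+50): 50 + j41 → |·| = √(50²+41²) = √4181 ≈ 64.661, ∠ = arctan(41/50) ≈ 39.35°
|G| = 100 · 41.049 / 64.661 ≈ 63.483
Gain = 20 log₁₀(63.483) ≈ 36.05 dB
∠G = 87.21° − 39.35° = 47.86°

At s = jω = j50:
zero (s+2): 2 + j50 → |·| = √(2²+50²) = √2504 ≈ 50.04, ∠ = arctan(50/2) ≈ 87.71°
pole (s+50): 50 + j50 → |·| = √(50²+50²) = √5000 ≈ 70.711, ∠ = arctan(50/50) ≈ 45.00°
|G| = 100 · 50.04 / 70.711 ≈ 70.767
Gain = 20 log₁₀(70.767) ≈ 37.00 dB
∠G = 87.71° − 45.00° = 42.71°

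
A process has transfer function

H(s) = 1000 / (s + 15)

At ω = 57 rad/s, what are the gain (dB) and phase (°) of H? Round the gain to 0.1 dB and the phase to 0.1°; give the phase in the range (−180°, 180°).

At s = jω = j57:
pole (s+15): 15 + j57 → |·| = √(15²+57²) = √3474 ≈ 58.941, ∠ = arctan(57/15) ≈ 75.26°
|H| = 1000 / 58.941 ≈ 16.966
Gain = 20 log₁₀(16.966) ≈ 24.59 dB
∠H = 0.00° − 75.26° = -75.26°

24.6 dB, -75.3°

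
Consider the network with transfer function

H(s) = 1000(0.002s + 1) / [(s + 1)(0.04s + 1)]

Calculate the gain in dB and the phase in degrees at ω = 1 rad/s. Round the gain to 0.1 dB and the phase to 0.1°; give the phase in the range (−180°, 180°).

At ω = 1 rad/s:
zero (1 + j1·0.002) = 1 + j0.002 → |·| ≈ 1, ∠ ≈ 0.11°
pole (1 + j1·1) = 1 + j1 → |·| ≈ 1.4142, ∠ ≈ 45.00°
pole (1 + j1·0.04) = 1 + j0.04 → |·| ≈ 1.0008, ∠ ≈ 2.29°
|H| = 1000 · 1 / (1.4142 · 1.0008) ≈ 706.55
Gain = 20 log₁₀(706.55) ≈ 56.98 dB
∠H = (0.11°) − (45.00° + 2.29°) = -47.18°

57.0 dB, -47.2°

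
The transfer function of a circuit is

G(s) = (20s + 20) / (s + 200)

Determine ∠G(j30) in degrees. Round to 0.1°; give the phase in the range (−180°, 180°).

79.6°

Substitute s = j30:
Numerator: 20(j30) + 20 = 20 + j600
Denominator: (j30) + 200 = 200 + j30
|N| = √(20² + 600²) ≈ 600.33, ∠N ≈ 88.09°
|D| = √(200² + 30²) ≈ 202.24, ∠D ≈ 8.53°
∠G = 88.09° − 8.53° = 79.56°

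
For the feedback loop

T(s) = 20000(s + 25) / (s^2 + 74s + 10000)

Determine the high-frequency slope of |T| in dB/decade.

-20 dB/decade

Each pole contributes −20 dB/decade at high frequency; each zero contributes +20 dB/decade.
Net: 1 zero(s) − 2 pole(s) → -20 dB/decade.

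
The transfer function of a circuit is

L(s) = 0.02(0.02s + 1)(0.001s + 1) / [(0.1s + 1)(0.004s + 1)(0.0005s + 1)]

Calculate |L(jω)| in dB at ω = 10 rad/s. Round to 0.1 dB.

At ω = 10 rad/s:
zero (1 + j10·0.02) = 1 + j0.2 → |·| ≈ 1.0198, ∠ ≈ 11.31°
zero (1 + j10·0.001) = 1 + j0.01 → |·| ≈ 1, ∠ ≈ 0.57°
pole (1 + j10·0.1) = 1 + j1 → |·| ≈ 1.4142, ∠ ≈ 45.00°
pole (1 + j10·0.004) = 1 + j0.04 → |·| ≈ 1.0008, ∠ ≈ 2.29°
pole (1 + j10·0.0005) = 1 + j0.005 → |·| ≈ 1, ∠ ≈ 0.29°
|L| = 0.02 · 1.0198 · 1 / (1.4142 · 1.0008 · 1) ≈ 0.014411
Gain = 20 log₁₀(0.014411) ≈ -36.83 dB

-36.8 dB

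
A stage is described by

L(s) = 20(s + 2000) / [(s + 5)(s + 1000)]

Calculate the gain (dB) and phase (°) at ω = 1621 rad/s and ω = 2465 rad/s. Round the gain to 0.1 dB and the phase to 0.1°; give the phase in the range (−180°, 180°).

At s = jω = j1621:
zero (s+2000): 2000 + j1621 → |·| = √(2000²+1621²) = √6627641 ≈ 2574.4, ∠ = arctan(1621/2000) ≈ 39.02°
pole (s+5): 5 + j1621 → |·| = √(5²+1621²) = √2627666 ≈ 1621, ∠ = arctan(1621/5) ≈ 89.82°
pole (s+1000): 1000 + j1621 → |·| = √(1000²+1621²) = √3627641 ≈ 1904.6, ∠ = arctan(1621/1000) ≈ 58.33°
|L| = 20 · 2574.4 / 3.0874e+06 ≈ 0.016677
Gain = 20 log₁₀(0.016677) ≈ -35.56 dB
∠L = 39.02° − 148.15° = -109.13°

At s = jω = j2465:
zero (s+2000): 2000 + j2465 → |·| = √(2000²+2465²) = √10076225 ≈ 3174.3, ∠ = arctan(2465/2000) ≈ 50.95°
pole (s+5): 5 + j2465 → |·| = √(5²+2465²) = √6076250 ≈ 2465, ∠ = arctan(2465/5) ≈ 89.88°
pole (s+1000): 1000 + j2465 → |·| = √(1000²+2465²) = √7076225 ≈ 2660.1, ∠ = arctan(2465/1000) ≈ 67.92°
|L| = 20 · 3174.3 / 6.5571e+06 ≈ 0.009682
Gain = 20 log₁₀(0.009682) ≈ -40.28 dB
∠L = 50.95° − 157.80° = -106.85°

ω = 1621: -35.6 dB, -109.1°; ω = 2465: -40.3 dB, -106.9°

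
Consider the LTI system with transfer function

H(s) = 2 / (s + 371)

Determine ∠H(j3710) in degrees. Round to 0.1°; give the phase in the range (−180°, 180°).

-84.3°

Substitute s = j3710:
Numerator: 2 = 2 + j0
Denominator: (j3710) + 371 = 371 + j3710
|N| = √(2² + 0²) ≈ 2, ∠N ≈ 0.00°
|D| = √(371² + 3710²) ≈ 3728.5, ∠D ≈ 84.29°
∠H = 0.00° − 84.29° = -84.29°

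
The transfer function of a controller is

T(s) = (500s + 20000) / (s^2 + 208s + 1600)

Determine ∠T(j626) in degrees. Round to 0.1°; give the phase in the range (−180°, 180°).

-75.2°

Substitute s = j626:
Numerator: 500(j626) + 20000 = 20000 + j313000
Denominator: (j626)^2 + 208(j626) + 1600 = -390276 + j130208
|N| = √(20000² + 313000²) ≈ 3.1364e+05, ∠N ≈ 86.34°
|D| = √(390276² + 130208²) ≈ 4.1142e+05, ∠D ≈ 161.55°
∠T = 86.34° − 161.55° = -75.21°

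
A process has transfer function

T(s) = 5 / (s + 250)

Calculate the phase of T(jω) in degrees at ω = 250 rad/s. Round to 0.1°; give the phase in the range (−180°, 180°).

-45.0°

At s = jω = j250:
pole (s+250): 250 + j250 → |·| = √(250²+250²) = √125000 ≈ 353.55, ∠ = arctan(250/250) ≈ 45.00°
∠T = 0.00° − 45.00° = -45.00°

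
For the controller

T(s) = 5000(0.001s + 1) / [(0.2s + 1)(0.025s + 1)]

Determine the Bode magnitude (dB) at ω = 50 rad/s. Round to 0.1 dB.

At ω = 50 rad/s:
zero (1 + j50·0.001) = 1 + j0.05 → |·| ≈ 1.0012, ∠ ≈ 2.86°
pole (1 + j50·0.2) = 1 + j10 → |·| ≈ 10.05, ∠ ≈ 84.29°
pole (1 + j50·0.025) = 1 + j1.25 → |·| ≈ 1.6008, ∠ ≈ 51.34°
|T| = 5000 · 1.0012 / (10.05 · 1.6008) ≈ 311.16
Gain = 20 log₁₀(311.16) ≈ 49.86 dB

49.9 dB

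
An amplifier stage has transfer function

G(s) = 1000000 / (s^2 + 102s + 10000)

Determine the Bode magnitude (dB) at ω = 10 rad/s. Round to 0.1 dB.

40.0 dB

At s = jω = j10:
quadratic: (j10)² + 102·j10 + 10000 = 9900 + j1020 → |·| ≈ 9952.4, ∠ ≈ 5.88°
|G| = 1000000 / 9952.4 ≈ 100.48
Gain = 20 log₁₀(100.48) ≈ 40.04 dB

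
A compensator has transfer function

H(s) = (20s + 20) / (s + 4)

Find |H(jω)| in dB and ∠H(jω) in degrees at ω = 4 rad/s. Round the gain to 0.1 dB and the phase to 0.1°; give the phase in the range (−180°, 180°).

23.3 dB, 31.0°

Substitute s = j4:
Numerator: 20(j4) + 20 = 20 + j80
Denominator: (j4) + 4 = 4 + j4
|N| = √(20² + 80²) ≈ 82.462, ∠N ≈ 75.96°
|D| = √(4² + 4²) ≈ 5.6569, ∠D ≈ 45.00°
|H| = 82.462 / 5.6569 ≈ 14.577
Gain = 20 log₁₀(14.577) ≈ 23.27 dB
∠H = 75.96° − 45.00° = 30.96°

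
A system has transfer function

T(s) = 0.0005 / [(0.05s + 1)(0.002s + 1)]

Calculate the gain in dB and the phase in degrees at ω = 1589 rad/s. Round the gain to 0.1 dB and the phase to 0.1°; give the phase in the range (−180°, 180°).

At ω = 1589 rad/s:
pole (1 + j1589·0.05) = 1 + j79.45 → |·| ≈ 79.456, ∠ ≈ 89.28°
pole (1 + j1589·0.002) = 1 + j3.178 → |·| ≈ 3.3316, ∠ ≈ 72.53°
|T| = 0.0005 · 1 / (79.456 · 3.3316) ≈ 1.8888e-06
Gain = 20 log₁₀(1.8888e-06) ≈ -114.48 dB
∠T = (0°) − (89.28° + 72.53°) = -161.81°

-114.5 dB, -161.8°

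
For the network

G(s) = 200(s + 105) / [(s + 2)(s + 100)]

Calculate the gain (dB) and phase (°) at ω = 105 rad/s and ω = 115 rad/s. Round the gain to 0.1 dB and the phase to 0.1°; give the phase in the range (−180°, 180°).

ω = 105: 5.8 dB, -90.3°; ω = 115: 5.0 dB, -90.4°

At s = jω = j105:
zero (s+105): 105 + j105 → |·| = √(105²+105²) = √22050 ≈ 148.49, ∠ = arctan(105/105) ≈ 45.00°
pole (s+2): 2 + j105 → |·| = √(2²+105²) = √11029 ≈ 105.02, ∠ = arctan(105/2) ≈ 88.91°
pole (s+100): 100 + j105 → |·| = √(100²+105²) = √21025 ≈ 145, ∠ = arctan(105/100) ≈ 46.40°
|G| = 200 · 148.49 / 15228 ≈ 1.9502
Gain = 20 log₁₀(1.9502) ≈ 5.80 dB
∠G = 45.00° − 135.31° = -90.31°

At s = jω = j115:
zero (s+105): 105 + j115 → |·| = √(105²+115²) = √24250 ≈ 155.72, ∠ = arctan(115/105) ≈ 47.60°
pole (s+2): 2 + j115 → |·| = √(2²+115²) = √13229 ≈ 115.02, ∠ = arctan(115/2) ≈ 89.00°
pole (s+100): 100 + j115 → |·| = √(100²+115²) = √23225 ≈ 152.4, ∠ = arctan(115/100) ≈ 48.99°
|G| = 200 · 155.72 / 17529 ≈ 1.7767
Gain = 20 log₁₀(1.7767) ≈ 4.99 dB
∠G = 47.60° − 137.99° = -90.39°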